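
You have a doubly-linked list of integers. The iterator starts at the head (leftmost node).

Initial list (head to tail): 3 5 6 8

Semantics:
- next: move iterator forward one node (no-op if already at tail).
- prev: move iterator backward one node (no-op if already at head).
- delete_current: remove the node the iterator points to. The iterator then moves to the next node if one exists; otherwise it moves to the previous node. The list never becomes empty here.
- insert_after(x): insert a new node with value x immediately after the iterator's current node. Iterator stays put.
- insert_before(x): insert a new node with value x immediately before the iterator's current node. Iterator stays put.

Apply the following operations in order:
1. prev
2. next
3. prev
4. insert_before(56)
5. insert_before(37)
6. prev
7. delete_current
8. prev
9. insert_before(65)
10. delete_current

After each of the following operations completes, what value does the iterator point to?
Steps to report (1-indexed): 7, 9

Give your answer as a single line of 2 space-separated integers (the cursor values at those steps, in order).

Answer: 3 56

Derivation:
After 1 (prev): list=[3, 5, 6, 8] cursor@3
After 2 (next): list=[3, 5, 6, 8] cursor@5
After 3 (prev): list=[3, 5, 6, 8] cursor@3
After 4 (insert_before(56)): list=[56, 3, 5, 6, 8] cursor@3
After 5 (insert_before(37)): list=[56, 37, 3, 5, 6, 8] cursor@3
After 6 (prev): list=[56, 37, 3, 5, 6, 8] cursor@37
After 7 (delete_current): list=[56, 3, 5, 6, 8] cursor@3
After 8 (prev): list=[56, 3, 5, 6, 8] cursor@56
After 9 (insert_before(65)): list=[65, 56, 3, 5, 6, 8] cursor@56
After 10 (delete_current): list=[65, 3, 5, 6, 8] cursor@3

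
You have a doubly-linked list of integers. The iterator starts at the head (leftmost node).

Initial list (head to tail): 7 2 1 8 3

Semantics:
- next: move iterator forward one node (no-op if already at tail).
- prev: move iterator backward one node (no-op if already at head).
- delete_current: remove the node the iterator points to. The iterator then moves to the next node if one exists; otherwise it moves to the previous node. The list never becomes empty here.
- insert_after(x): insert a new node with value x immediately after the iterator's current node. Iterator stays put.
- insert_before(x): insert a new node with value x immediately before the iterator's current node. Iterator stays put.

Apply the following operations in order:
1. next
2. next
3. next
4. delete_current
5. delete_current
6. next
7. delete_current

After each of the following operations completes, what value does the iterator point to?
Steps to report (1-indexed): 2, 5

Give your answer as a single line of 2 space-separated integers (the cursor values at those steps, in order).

Answer: 1 1

Derivation:
After 1 (next): list=[7, 2, 1, 8, 3] cursor@2
After 2 (next): list=[7, 2, 1, 8, 3] cursor@1
After 3 (next): list=[7, 2, 1, 8, 3] cursor@8
After 4 (delete_current): list=[7, 2, 1, 3] cursor@3
After 5 (delete_current): list=[7, 2, 1] cursor@1
After 6 (next): list=[7, 2, 1] cursor@1
After 7 (delete_current): list=[7, 2] cursor@2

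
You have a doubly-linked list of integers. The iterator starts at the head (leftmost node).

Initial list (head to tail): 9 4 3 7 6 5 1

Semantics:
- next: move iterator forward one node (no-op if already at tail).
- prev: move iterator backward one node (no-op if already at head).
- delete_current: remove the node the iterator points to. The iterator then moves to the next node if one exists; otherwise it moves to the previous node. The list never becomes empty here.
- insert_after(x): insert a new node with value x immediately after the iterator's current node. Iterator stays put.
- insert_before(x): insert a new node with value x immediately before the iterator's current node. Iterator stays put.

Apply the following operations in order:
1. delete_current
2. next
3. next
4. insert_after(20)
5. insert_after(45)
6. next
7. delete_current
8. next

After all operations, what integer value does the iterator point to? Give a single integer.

Answer: 6

Derivation:
After 1 (delete_current): list=[4, 3, 7, 6, 5, 1] cursor@4
After 2 (next): list=[4, 3, 7, 6, 5, 1] cursor@3
After 3 (next): list=[4, 3, 7, 6, 5, 1] cursor@7
After 4 (insert_after(20)): list=[4, 3, 7, 20, 6, 5, 1] cursor@7
After 5 (insert_after(45)): list=[4, 3, 7, 45, 20, 6, 5, 1] cursor@7
After 6 (next): list=[4, 3, 7, 45, 20, 6, 5, 1] cursor@45
After 7 (delete_current): list=[4, 3, 7, 20, 6, 5, 1] cursor@20
After 8 (next): list=[4, 3, 7, 20, 6, 5, 1] cursor@6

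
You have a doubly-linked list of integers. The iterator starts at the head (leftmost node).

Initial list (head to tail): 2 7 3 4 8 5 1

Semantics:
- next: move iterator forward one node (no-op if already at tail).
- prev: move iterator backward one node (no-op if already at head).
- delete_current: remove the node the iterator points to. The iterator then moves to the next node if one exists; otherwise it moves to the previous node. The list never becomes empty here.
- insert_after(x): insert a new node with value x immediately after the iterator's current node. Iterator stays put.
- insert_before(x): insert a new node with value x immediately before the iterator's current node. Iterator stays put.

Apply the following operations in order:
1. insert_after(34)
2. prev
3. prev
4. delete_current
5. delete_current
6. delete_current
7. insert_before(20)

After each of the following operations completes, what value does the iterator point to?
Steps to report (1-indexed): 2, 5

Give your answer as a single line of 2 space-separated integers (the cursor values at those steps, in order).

Answer: 2 7

Derivation:
After 1 (insert_after(34)): list=[2, 34, 7, 3, 4, 8, 5, 1] cursor@2
After 2 (prev): list=[2, 34, 7, 3, 4, 8, 5, 1] cursor@2
After 3 (prev): list=[2, 34, 7, 3, 4, 8, 5, 1] cursor@2
After 4 (delete_current): list=[34, 7, 3, 4, 8, 5, 1] cursor@34
After 5 (delete_current): list=[7, 3, 4, 8, 5, 1] cursor@7
After 6 (delete_current): list=[3, 4, 8, 5, 1] cursor@3
After 7 (insert_before(20)): list=[20, 3, 4, 8, 5, 1] cursor@3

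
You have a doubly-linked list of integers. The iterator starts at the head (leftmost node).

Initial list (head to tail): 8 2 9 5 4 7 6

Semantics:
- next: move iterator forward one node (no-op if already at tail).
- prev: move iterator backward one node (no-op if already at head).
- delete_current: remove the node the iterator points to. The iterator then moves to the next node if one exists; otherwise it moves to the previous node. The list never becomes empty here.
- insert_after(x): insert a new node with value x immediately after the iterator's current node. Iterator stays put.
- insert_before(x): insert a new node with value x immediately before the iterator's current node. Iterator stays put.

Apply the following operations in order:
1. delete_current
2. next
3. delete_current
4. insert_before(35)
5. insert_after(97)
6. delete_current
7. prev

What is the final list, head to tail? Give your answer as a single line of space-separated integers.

After 1 (delete_current): list=[2, 9, 5, 4, 7, 6] cursor@2
After 2 (next): list=[2, 9, 5, 4, 7, 6] cursor@9
After 3 (delete_current): list=[2, 5, 4, 7, 6] cursor@5
After 4 (insert_before(35)): list=[2, 35, 5, 4, 7, 6] cursor@5
After 5 (insert_after(97)): list=[2, 35, 5, 97, 4, 7, 6] cursor@5
After 6 (delete_current): list=[2, 35, 97, 4, 7, 6] cursor@97
After 7 (prev): list=[2, 35, 97, 4, 7, 6] cursor@35

Answer: 2 35 97 4 7 6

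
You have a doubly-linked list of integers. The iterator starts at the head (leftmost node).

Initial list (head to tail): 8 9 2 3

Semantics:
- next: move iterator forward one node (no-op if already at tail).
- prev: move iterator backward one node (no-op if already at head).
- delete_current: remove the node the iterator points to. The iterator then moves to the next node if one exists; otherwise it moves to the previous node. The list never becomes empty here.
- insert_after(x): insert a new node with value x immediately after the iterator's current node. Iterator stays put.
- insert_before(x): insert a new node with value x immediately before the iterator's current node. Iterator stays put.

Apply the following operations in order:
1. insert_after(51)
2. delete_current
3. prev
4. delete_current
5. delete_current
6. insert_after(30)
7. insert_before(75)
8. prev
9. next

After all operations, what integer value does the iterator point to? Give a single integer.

After 1 (insert_after(51)): list=[8, 51, 9, 2, 3] cursor@8
After 2 (delete_current): list=[51, 9, 2, 3] cursor@51
After 3 (prev): list=[51, 9, 2, 3] cursor@51
After 4 (delete_current): list=[9, 2, 3] cursor@9
After 5 (delete_current): list=[2, 3] cursor@2
After 6 (insert_after(30)): list=[2, 30, 3] cursor@2
After 7 (insert_before(75)): list=[75, 2, 30, 3] cursor@2
After 8 (prev): list=[75, 2, 30, 3] cursor@75
After 9 (next): list=[75, 2, 30, 3] cursor@2

Answer: 2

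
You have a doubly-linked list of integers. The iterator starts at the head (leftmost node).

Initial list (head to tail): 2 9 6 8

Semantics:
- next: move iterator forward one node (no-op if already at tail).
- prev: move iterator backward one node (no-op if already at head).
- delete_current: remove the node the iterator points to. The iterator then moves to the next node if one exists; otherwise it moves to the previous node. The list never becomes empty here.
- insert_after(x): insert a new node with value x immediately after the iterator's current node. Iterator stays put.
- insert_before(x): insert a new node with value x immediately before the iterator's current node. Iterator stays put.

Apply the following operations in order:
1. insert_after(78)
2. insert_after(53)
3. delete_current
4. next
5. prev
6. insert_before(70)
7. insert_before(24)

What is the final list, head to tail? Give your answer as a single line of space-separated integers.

Answer: 70 24 53 78 9 6 8

Derivation:
After 1 (insert_after(78)): list=[2, 78, 9, 6, 8] cursor@2
After 2 (insert_after(53)): list=[2, 53, 78, 9, 6, 8] cursor@2
After 3 (delete_current): list=[53, 78, 9, 6, 8] cursor@53
After 4 (next): list=[53, 78, 9, 6, 8] cursor@78
After 5 (prev): list=[53, 78, 9, 6, 8] cursor@53
After 6 (insert_before(70)): list=[70, 53, 78, 9, 6, 8] cursor@53
After 7 (insert_before(24)): list=[70, 24, 53, 78, 9, 6, 8] cursor@53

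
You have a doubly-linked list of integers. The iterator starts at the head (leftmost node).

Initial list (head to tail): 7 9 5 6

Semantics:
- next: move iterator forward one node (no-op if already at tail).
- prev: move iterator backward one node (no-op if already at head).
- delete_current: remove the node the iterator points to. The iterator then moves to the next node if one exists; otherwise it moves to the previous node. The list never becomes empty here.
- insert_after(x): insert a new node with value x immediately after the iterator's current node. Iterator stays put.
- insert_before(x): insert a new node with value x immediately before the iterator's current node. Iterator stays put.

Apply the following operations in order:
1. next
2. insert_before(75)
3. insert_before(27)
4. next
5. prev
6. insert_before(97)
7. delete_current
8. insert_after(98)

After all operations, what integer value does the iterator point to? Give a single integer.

After 1 (next): list=[7, 9, 5, 6] cursor@9
After 2 (insert_before(75)): list=[7, 75, 9, 5, 6] cursor@9
After 3 (insert_before(27)): list=[7, 75, 27, 9, 5, 6] cursor@9
After 4 (next): list=[7, 75, 27, 9, 5, 6] cursor@5
After 5 (prev): list=[7, 75, 27, 9, 5, 6] cursor@9
After 6 (insert_before(97)): list=[7, 75, 27, 97, 9, 5, 6] cursor@9
After 7 (delete_current): list=[7, 75, 27, 97, 5, 6] cursor@5
After 8 (insert_after(98)): list=[7, 75, 27, 97, 5, 98, 6] cursor@5

Answer: 5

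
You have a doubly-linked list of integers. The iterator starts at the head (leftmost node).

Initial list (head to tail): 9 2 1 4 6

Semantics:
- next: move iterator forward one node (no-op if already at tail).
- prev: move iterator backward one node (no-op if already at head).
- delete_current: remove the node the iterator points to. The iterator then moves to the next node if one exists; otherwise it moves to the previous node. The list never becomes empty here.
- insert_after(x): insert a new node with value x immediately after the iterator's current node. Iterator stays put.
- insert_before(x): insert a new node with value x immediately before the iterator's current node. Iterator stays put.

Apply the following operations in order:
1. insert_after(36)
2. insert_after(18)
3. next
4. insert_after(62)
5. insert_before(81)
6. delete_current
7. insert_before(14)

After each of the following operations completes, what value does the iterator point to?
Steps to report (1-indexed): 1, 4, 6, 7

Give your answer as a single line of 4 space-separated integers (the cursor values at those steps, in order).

Answer: 9 18 62 62

Derivation:
After 1 (insert_after(36)): list=[9, 36, 2, 1, 4, 6] cursor@9
After 2 (insert_after(18)): list=[9, 18, 36, 2, 1, 4, 6] cursor@9
After 3 (next): list=[9, 18, 36, 2, 1, 4, 6] cursor@18
After 4 (insert_after(62)): list=[9, 18, 62, 36, 2, 1, 4, 6] cursor@18
After 5 (insert_before(81)): list=[9, 81, 18, 62, 36, 2, 1, 4, 6] cursor@18
After 6 (delete_current): list=[9, 81, 62, 36, 2, 1, 4, 6] cursor@62
After 7 (insert_before(14)): list=[9, 81, 14, 62, 36, 2, 1, 4, 6] cursor@62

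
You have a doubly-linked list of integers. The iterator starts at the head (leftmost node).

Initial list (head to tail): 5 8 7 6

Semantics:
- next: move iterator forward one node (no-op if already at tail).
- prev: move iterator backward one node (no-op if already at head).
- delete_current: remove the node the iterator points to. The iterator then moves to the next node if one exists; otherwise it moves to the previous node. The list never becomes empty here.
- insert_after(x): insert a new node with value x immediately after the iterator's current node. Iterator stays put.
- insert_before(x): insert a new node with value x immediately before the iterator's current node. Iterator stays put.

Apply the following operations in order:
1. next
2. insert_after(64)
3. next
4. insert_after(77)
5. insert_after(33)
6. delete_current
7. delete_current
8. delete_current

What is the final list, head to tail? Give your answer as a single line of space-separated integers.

After 1 (next): list=[5, 8, 7, 6] cursor@8
After 2 (insert_after(64)): list=[5, 8, 64, 7, 6] cursor@8
After 3 (next): list=[5, 8, 64, 7, 6] cursor@64
After 4 (insert_after(77)): list=[5, 8, 64, 77, 7, 6] cursor@64
After 5 (insert_after(33)): list=[5, 8, 64, 33, 77, 7, 6] cursor@64
After 6 (delete_current): list=[5, 8, 33, 77, 7, 6] cursor@33
After 7 (delete_current): list=[5, 8, 77, 7, 6] cursor@77
After 8 (delete_current): list=[5, 8, 7, 6] cursor@7

Answer: 5 8 7 6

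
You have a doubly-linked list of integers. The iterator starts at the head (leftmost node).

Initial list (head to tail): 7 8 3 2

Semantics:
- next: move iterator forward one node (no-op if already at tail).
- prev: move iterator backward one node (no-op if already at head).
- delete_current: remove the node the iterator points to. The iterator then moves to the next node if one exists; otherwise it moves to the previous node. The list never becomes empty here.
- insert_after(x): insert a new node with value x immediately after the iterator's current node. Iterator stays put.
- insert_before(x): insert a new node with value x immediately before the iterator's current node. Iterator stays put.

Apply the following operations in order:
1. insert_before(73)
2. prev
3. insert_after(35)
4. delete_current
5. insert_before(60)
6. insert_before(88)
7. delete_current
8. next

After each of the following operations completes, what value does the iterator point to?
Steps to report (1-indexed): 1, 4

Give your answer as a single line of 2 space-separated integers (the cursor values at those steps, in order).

After 1 (insert_before(73)): list=[73, 7, 8, 3, 2] cursor@7
After 2 (prev): list=[73, 7, 8, 3, 2] cursor@73
After 3 (insert_after(35)): list=[73, 35, 7, 8, 3, 2] cursor@73
After 4 (delete_current): list=[35, 7, 8, 3, 2] cursor@35
After 5 (insert_before(60)): list=[60, 35, 7, 8, 3, 2] cursor@35
After 6 (insert_before(88)): list=[60, 88, 35, 7, 8, 3, 2] cursor@35
After 7 (delete_current): list=[60, 88, 7, 8, 3, 2] cursor@7
After 8 (next): list=[60, 88, 7, 8, 3, 2] cursor@8

Answer: 7 35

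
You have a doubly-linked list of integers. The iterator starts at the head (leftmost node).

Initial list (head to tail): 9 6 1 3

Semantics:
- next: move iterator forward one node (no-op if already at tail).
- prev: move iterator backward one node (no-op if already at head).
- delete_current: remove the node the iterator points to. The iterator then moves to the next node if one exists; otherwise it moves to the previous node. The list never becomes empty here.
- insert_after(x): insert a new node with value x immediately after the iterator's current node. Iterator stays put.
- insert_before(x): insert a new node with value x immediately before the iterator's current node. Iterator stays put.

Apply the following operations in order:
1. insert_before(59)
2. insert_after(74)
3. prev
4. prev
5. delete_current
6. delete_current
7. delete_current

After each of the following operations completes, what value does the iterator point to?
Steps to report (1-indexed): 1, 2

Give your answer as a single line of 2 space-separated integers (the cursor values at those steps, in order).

Answer: 9 9

Derivation:
After 1 (insert_before(59)): list=[59, 9, 6, 1, 3] cursor@9
After 2 (insert_after(74)): list=[59, 9, 74, 6, 1, 3] cursor@9
After 3 (prev): list=[59, 9, 74, 6, 1, 3] cursor@59
After 4 (prev): list=[59, 9, 74, 6, 1, 3] cursor@59
After 5 (delete_current): list=[9, 74, 6, 1, 3] cursor@9
After 6 (delete_current): list=[74, 6, 1, 3] cursor@74
After 7 (delete_current): list=[6, 1, 3] cursor@6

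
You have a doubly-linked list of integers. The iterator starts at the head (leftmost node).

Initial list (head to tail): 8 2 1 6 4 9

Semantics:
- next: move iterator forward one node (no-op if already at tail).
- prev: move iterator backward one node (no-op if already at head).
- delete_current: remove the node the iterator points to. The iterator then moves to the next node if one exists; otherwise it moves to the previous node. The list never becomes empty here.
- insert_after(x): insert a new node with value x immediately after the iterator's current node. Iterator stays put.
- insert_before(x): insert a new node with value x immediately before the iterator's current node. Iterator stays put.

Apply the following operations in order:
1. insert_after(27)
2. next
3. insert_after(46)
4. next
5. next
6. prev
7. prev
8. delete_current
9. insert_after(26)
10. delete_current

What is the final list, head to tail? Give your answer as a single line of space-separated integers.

After 1 (insert_after(27)): list=[8, 27, 2, 1, 6, 4, 9] cursor@8
After 2 (next): list=[8, 27, 2, 1, 6, 4, 9] cursor@27
After 3 (insert_after(46)): list=[8, 27, 46, 2, 1, 6, 4, 9] cursor@27
After 4 (next): list=[8, 27, 46, 2, 1, 6, 4, 9] cursor@46
After 5 (next): list=[8, 27, 46, 2, 1, 6, 4, 9] cursor@2
After 6 (prev): list=[8, 27, 46, 2, 1, 6, 4, 9] cursor@46
After 7 (prev): list=[8, 27, 46, 2, 1, 6, 4, 9] cursor@27
After 8 (delete_current): list=[8, 46, 2, 1, 6, 4, 9] cursor@46
After 9 (insert_after(26)): list=[8, 46, 26, 2, 1, 6, 4, 9] cursor@46
After 10 (delete_current): list=[8, 26, 2, 1, 6, 4, 9] cursor@26

Answer: 8 26 2 1 6 4 9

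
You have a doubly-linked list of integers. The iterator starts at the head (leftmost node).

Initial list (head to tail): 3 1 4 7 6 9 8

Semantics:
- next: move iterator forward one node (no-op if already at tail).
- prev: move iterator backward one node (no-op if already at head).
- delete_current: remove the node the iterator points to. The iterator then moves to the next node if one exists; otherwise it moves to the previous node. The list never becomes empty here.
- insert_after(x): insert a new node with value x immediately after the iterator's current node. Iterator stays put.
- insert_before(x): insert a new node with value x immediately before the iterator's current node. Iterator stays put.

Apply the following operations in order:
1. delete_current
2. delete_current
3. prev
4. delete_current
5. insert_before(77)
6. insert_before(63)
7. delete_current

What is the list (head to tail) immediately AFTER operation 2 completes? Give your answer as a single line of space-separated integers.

After 1 (delete_current): list=[1, 4, 7, 6, 9, 8] cursor@1
After 2 (delete_current): list=[4, 7, 6, 9, 8] cursor@4

Answer: 4 7 6 9 8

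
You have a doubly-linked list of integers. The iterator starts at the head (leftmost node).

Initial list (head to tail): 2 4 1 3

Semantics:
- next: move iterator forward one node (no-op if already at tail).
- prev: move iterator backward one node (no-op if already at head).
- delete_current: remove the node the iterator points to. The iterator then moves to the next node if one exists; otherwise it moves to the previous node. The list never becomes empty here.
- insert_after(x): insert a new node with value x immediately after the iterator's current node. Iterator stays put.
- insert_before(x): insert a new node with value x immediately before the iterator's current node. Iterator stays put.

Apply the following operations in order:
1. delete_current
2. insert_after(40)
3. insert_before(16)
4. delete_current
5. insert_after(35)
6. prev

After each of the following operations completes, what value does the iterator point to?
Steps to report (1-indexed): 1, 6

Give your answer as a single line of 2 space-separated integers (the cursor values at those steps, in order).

Answer: 4 16

Derivation:
After 1 (delete_current): list=[4, 1, 3] cursor@4
After 2 (insert_after(40)): list=[4, 40, 1, 3] cursor@4
After 3 (insert_before(16)): list=[16, 4, 40, 1, 3] cursor@4
After 4 (delete_current): list=[16, 40, 1, 3] cursor@40
After 5 (insert_after(35)): list=[16, 40, 35, 1, 3] cursor@40
After 6 (prev): list=[16, 40, 35, 1, 3] cursor@16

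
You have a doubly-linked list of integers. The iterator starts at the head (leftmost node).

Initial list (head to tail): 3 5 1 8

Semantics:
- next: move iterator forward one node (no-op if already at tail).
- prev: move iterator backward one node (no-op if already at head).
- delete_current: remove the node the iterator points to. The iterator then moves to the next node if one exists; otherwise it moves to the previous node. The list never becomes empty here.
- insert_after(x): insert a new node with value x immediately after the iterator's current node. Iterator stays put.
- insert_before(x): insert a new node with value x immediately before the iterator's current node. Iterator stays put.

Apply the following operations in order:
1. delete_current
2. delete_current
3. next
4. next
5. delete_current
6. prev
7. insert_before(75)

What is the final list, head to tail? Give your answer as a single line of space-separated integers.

After 1 (delete_current): list=[5, 1, 8] cursor@5
After 2 (delete_current): list=[1, 8] cursor@1
After 3 (next): list=[1, 8] cursor@8
After 4 (next): list=[1, 8] cursor@8
After 5 (delete_current): list=[1] cursor@1
After 6 (prev): list=[1] cursor@1
After 7 (insert_before(75)): list=[75, 1] cursor@1

Answer: 75 1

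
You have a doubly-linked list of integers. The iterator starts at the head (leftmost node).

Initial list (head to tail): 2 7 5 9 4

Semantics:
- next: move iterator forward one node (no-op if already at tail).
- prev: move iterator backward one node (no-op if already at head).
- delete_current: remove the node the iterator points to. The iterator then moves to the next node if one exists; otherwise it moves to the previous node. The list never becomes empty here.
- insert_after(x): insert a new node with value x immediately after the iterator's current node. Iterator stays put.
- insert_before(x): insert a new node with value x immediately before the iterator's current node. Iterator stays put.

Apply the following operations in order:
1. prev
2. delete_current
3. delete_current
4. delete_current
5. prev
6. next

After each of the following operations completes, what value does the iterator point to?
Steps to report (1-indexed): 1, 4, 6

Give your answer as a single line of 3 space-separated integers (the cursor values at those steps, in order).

After 1 (prev): list=[2, 7, 5, 9, 4] cursor@2
After 2 (delete_current): list=[7, 5, 9, 4] cursor@7
After 3 (delete_current): list=[5, 9, 4] cursor@5
After 4 (delete_current): list=[9, 4] cursor@9
After 5 (prev): list=[9, 4] cursor@9
After 6 (next): list=[9, 4] cursor@4

Answer: 2 9 4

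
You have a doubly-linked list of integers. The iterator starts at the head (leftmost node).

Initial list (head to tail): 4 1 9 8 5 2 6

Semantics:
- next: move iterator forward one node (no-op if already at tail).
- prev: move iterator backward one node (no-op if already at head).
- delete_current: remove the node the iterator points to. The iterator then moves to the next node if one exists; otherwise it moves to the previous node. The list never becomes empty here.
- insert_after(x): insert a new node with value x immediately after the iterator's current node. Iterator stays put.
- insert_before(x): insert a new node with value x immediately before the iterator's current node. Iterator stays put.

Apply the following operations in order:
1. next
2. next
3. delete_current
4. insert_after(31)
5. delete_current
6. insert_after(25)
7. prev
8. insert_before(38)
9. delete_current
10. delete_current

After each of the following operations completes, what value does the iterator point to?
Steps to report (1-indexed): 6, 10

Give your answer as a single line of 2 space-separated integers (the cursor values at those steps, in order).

Answer: 31 25

Derivation:
After 1 (next): list=[4, 1, 9, 8, 5, 2, 6] cursor@1
After 2 (next): list=[4, 1, 9, 8, 5, 2, 6] cursor@9
After 3 (delete_current): list=[4, 1, 8, 5, 2, 6] cursor@8
After 4 (insert_after(31)): list=[4, 1, 8, 31, 5, 2, 6] cursor@8
After 5 (delete_current): list=[4, 1, 31, 5, 2, 6] cursor@31
After 6 (insert_after(25)): list=[4, 1, 31, 25, 5, 2, 6] cursor@31
After 7 (prev): list=[4, 1, 31, 25, 5, 2, 6] cursor@1
After 8 (insert_before(38)): list=[4, 38, 1, 31, 25, 5, 2, 6] cursor@1
After 9 (delete_current): list=[4, 38, 31, 25, 5, 2, 6] cursor@31
After 10 (delete_current): list=[4, 38, 25, 5, 2, 6] cursor@25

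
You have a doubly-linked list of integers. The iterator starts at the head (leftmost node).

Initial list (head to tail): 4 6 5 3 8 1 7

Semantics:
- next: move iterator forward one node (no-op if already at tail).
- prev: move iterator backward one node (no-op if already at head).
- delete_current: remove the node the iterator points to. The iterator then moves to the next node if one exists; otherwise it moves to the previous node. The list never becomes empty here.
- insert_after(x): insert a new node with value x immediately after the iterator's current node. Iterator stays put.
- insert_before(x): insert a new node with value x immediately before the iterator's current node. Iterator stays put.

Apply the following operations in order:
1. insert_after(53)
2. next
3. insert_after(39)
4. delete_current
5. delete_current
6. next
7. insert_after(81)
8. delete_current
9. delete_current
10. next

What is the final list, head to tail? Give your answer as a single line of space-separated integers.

After 1 (insert_after(53)): list=[4, 53, 6, 5, 3, 8, 1, 7] cursor@4
After 2 (next): list=[4, 53, 6, 5, 3, 8, 1, 7] cursor@53
After 3 (insert_after(39)): list=[4, 53, 39, 6, 5, 3, 8, 1, 7] cursor@53
After 4 (delete_current): list=[4, 39, 6, 5, 3, 8, 1, 7] cursor@39
After 5 (delete_current): list=[4, 6, 5, 3, 8, 1, 7] cursor@6
After 6 (next): list=[4, 6, 5, 3, 8, 1, 7] cursor@5
After 7 (insert_after(81)): list=[4, 6, 5, 81, 3, 8, 1, 7] cursor@5
After 8 (delete_current): list=[4, 6, 81, 3, 8, 1, 7] cursor@81
After 9 (delete_current): list=[4, 6, 3, 8, 1, 7] cursor@3
After 10 (next): list=[4, 6, 3, 8, 1, 7] cursor@8

Answer: 4 6 3 8 1 7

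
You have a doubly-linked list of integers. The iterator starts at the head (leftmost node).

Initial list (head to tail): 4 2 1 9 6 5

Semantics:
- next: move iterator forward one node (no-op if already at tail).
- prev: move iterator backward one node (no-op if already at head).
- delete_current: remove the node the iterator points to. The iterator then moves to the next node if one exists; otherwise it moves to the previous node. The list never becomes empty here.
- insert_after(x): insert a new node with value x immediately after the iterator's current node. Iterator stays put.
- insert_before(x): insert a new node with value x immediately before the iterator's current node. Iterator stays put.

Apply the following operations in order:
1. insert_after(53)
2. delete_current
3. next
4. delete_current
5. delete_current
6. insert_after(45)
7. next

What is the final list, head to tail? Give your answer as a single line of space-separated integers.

Answer: 53 9 45 6 5

Derivation:
After 1 (insert_after(53)): list=[4, 53, 2, 1, 9, 6, 5] cursor@4
After 2 (delete_current): list=[53, 2, 1, 9, 6, 5] cursor@53
After 3 (next): list=[53, 2, 1, 9, 6, 5] cursor@2
After 4 (delete_current): list=[53, 1, 9, 6, 5] cursor@1
After 5 (delete_current): list=[53, 9, 6, 5] cursor@9
After 6 (insert_after(45)): list=[53, 9, 45, 6, 5] cursor@9
After 7 (next): list=[53, 9, 45, 6, 5] cursor@45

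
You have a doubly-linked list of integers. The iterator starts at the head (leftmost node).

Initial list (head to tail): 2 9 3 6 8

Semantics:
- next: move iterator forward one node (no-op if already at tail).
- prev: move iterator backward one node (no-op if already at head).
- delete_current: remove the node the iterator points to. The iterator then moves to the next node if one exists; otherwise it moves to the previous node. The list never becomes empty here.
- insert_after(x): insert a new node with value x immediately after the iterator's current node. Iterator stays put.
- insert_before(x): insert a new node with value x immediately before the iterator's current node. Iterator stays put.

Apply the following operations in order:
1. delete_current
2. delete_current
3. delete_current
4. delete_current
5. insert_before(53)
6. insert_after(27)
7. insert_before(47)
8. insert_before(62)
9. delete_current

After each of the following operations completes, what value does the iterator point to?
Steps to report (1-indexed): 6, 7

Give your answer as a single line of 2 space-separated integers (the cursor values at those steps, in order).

After 1 (delete_current): list=[9, 3, 6, 8] cursor@9
After 2 (delete_current): list=[3, 6, 8] cursor@3
After 3 (delete_current): list=[6, 8] cursor@6
After 4 (delete_current): list=[8] cursor@8
After 5 (insert_before(53)): list=[53, 8] cursor@8
After 6 (insert_after(27)): list=[53, 8, 27] cursor@8
After 7 (insert_before(47)): list=[53, 47, 8, 27] cursor@8
After 8 (insert_before(62)): list=[53, 47, 62, 8, 27] cursor@8
After 9 (delete_current): list=[53, 47, 62, 27] cursor@27

Answer: 8 8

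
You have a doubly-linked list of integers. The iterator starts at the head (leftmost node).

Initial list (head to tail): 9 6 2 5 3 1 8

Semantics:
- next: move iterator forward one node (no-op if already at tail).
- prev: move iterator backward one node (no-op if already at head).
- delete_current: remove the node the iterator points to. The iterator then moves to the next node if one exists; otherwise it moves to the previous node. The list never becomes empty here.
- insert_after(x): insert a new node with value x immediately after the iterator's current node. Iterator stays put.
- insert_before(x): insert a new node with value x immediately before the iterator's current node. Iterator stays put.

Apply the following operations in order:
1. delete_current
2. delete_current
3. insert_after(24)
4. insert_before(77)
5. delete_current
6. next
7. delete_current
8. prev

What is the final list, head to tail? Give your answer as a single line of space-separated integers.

After 1 (delete_current): list=[6, 2, 5, 3, 1, 8] cursor@6
After 2 (delete_current): list=[2, 5, 3, 1, 8] cursor@2
After 3 (insert_after(24)): list=[2, 24, 5, 3, 1, 8] cursor@2
After 4 (insert_before(77)): list=[77, 2, 24, 5, 3, 1, 8] cursor@2
After 5 (delete_current): list=[77, 24, 5, 3, 1, 8] cursor@24
After 6 (next): list=[77, 24, 5, 3, 1, 8] cursor@5
After 7 (delete_current): list=[77, 24, 3, 1, 8] cursor@3
After 8 (prev): list=[77, 24, 3, 1, 8] cursor@24

Answer: 77 24 3 1 8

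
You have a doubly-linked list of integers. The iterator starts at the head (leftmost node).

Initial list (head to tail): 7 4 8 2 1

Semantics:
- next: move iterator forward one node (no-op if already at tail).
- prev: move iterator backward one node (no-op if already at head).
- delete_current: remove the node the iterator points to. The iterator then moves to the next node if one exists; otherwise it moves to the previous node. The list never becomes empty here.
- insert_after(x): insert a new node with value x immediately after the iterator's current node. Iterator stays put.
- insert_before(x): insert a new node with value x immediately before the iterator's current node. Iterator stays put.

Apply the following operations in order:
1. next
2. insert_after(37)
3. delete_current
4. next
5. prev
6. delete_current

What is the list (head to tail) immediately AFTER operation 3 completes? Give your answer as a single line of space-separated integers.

Answer: 7 37 8 2 1

Derivation:
After 1 (next): list=[7, 4, 8, 2, 1] cursor@4
After 2 (insert_after(37)): list=[7, 4, 37, 8, 2, 1] cursor@4
After 3 (delete_current): list=[7, 37, 8, 2, 1] cursor@37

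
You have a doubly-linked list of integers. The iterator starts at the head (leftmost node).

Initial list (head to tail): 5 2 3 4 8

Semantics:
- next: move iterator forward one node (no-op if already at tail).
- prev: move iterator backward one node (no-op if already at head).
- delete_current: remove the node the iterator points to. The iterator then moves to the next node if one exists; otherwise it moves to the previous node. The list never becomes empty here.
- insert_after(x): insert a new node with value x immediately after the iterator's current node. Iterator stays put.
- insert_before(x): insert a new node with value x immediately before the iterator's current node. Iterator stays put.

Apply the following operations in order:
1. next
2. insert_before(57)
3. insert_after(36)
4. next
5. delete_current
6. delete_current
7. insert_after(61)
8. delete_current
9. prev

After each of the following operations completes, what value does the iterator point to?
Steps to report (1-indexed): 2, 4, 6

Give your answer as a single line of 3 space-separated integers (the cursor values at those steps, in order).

Answer: 2 36 4

Derivation:
After 1 (next): list=[5, 2, 3, 4, 8] cursor@2
After 2 (insert_before(57)): list=[5, 57, 2, 3, 4, 8] cursor@2
After 3 (insert_after(36)): list=[5, 57, 2, 36, 3, 4, 8] cursor@2
After 4 (next): list=[5, 57, 2, 36, 3, 4, 8] cursor@36
After 5 (delete_current): list=[5, 57, 2, 3, 4, 8] cursor@3
After 6 (delete_current): list=[5, 57, 2, 4, 8] cursor@4
After 7 (insert_after(61)): list=[5, 57, 2, 4, 61, 8] cursor@4
After 8 (delete_current): list=[5, 57, 2, 61, 8] cursor@61
After 9 (prev): list=[5, 57, 2, 61, 8] cursor@2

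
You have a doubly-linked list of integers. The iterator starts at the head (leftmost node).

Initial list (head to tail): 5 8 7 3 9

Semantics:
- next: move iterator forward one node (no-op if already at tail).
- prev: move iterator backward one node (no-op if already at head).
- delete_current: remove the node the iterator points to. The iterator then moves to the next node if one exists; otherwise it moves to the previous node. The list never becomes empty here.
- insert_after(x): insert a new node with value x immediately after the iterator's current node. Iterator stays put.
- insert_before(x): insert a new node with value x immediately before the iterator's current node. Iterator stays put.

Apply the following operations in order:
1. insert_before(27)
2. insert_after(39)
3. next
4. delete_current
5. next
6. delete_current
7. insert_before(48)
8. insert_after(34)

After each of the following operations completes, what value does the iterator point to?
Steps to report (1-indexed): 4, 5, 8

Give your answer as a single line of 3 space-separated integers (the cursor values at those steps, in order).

Answer: 8 7 3

Derivation:
After 1 (insert_before(27)): list=[27, 5, 8, 7, 3, 9] cursor@5
After 2 (insert_after(39)): list=[27, 5, 39, 8, 7, 3, 9] cursor@5
After 3 (next): list=[27, 5, 39, 8, 7, 3, 9] cursor@39
After 4 (delete_current): list=[27, 5, 8, 7, 3, 9] cursor@8
After 5 (next): list=[27, 5, 8, 7, 3, 9] cursor@7
After 6 (delete_current): list=[27, 5, 8, 3, 9] cursor@3
After 7 (insert_before(48)): list=[27, 5, 8, 48, 3, 9] cursor@3
After 8 (insert_after(34)): list=[27, 5, 8, 48, 3, 34, 9] cursor@3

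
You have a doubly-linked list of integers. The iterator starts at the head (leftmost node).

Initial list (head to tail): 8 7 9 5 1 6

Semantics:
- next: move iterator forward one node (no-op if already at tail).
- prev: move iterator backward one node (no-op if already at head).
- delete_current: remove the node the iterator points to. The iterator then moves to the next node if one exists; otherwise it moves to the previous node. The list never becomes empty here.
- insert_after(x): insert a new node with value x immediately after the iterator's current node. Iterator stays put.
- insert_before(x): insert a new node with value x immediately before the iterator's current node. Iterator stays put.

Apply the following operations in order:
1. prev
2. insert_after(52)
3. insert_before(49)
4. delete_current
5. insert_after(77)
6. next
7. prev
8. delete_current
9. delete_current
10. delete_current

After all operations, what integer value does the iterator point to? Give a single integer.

After 1 (prev): list=[8, 7, 9, 5, 1, 6] cursor@8
After 2 (insert_after(52)): list=[8, 52, 7, 9, 5, 1, 6] cursor@8
After 3 (insert_before(49)): list=[49, 8, 52, 7, 9, 5, 1, 6] cursor@8
After 4 (delete_current): list=[49, 52, 7, 9, 5, 1, 6] cursor@52
After 5 (insert_after(77)): list=[49, 52, 77, 7, 9, 5, 1, 6] cursor@52
After 6 (next): list=[49, 52, 77, 7, 9, 5, 1, 6] cursor@77
After 7 (prev): list=[49, 52, 77, 7, 9, 5, 1, 6] cursor@52
After 8 (delete_current): list=[49, 77, 7, 9, 5, 1, 6] cursor@77
After 9 (delete_current): list=[49, 7, 9, 5, 1, 6] cursor@7
After 10 (delete_current): list=[49, 9, 5, 1, 6] cursor@9

Answer: 9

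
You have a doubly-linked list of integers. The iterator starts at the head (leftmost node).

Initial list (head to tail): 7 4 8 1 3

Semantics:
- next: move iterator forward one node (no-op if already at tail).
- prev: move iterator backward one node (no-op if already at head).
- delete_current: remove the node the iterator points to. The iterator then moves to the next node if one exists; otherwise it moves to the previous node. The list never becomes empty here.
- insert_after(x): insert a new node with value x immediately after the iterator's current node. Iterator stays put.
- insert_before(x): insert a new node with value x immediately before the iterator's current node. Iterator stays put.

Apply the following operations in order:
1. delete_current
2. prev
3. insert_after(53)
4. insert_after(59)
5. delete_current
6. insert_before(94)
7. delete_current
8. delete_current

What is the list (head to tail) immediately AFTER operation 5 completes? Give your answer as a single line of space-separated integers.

Answer: 59 53 8 1 3

Derivation:
After 1 (delete_current): list=[4, 8, 1, 3] cursor@4
After 2 (prev): list=[4, 8, 1, 3] cursor@4
After 3 (insert_after(53)): list=[4, 53, 8, 1, 3] cursor@4
After 4 (insert_after(59)): list=[4, 59, 53, 8, 1, 3] cursor@4
After 5 (delete_current): list=[59, 53, 8, 1, 3] cursor@59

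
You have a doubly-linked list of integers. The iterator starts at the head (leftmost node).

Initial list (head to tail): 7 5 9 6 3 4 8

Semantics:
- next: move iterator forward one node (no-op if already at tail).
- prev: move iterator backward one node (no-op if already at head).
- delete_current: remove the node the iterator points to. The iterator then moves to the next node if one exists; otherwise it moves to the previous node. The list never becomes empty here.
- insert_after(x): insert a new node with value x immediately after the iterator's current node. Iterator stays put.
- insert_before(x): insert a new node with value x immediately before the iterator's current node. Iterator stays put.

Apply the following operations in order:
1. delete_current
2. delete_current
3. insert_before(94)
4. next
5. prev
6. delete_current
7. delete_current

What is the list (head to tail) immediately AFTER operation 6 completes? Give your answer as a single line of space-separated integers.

Answer: 94 6 3 4 8

Derivation:
After 1 (delete_current): list=[5, 9, 6, 3, 4, 8] cursor@5
After 2 (delete_current): list=[9, 6, 3, 4, 8] cursor@9
After 3 (insert_before(94)): list=[94, 9, 6, 3, 4, 8] cursor@9
After 4 (next): list=[94, 9, 6, 3, 4, 8] cursor@6
After 5 (prev): list=[94, 9, 6, 3, 4, 8] cursor@9
After 6 (delete_current): list=[94, 6, 3, 4, 8] cursor@6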